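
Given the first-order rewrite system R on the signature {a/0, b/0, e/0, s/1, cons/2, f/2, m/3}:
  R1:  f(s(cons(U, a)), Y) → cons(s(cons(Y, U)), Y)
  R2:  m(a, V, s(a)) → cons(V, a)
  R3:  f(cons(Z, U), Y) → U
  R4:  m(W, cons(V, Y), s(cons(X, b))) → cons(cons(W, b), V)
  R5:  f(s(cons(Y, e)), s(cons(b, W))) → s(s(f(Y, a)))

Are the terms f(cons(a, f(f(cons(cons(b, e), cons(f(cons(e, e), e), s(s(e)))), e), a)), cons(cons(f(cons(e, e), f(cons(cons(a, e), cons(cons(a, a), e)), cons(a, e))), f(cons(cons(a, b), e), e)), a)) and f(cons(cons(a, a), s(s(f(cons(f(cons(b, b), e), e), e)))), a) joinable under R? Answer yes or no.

Reduce t₁ = f(cons(a, f(f(cons(cons(b, e), cons(f(cons(e, e), e), s(s(e)))), e), a)), cons(cons(f(cons(e, e), f(cons(cons(a, e), cons(cons(a, a), e)), cons(a, e))), f(cons(cons(a, b), e), e)), a)):
1. f(cons(a, f(f(cons(cons(b, e), cons(f(cons(e, e), e), s(s(e)))), e), a)), cons(cons(f(cons(e, e), f(cons(cons(a, e), cons(cons(a, a), e)), cons(a, e))), f(cons(cons(a, b), e), e)), a))  →  f(f(cons(cons(b, e), cons(f(cons(e, e), e), s(s(e)))), e), a)   [R3 at ε]
2. f(f(cons(cons(b, e), cons(f(cons(e, e), e), s(s(e)))), e), a)  →  f(cons(f(cons(e, e), e), s(s(e))), a)   [R3 at 1]
3. f(cons(f(cons(e, e), e), s(s(e))), a)  →  s(s(e))   [R3 at ε]

Reduce t₂ = f(cons(cons(a, a), s(s(f(cons(f(cons(b, b), e), e), e)))), a):
1. f(cons(cons(a, a), s(s(f(cons(f(cons(b, b), e), e), e)))), a)  →  s(s(f(cons(f(cons(b, b), e), e), e)))   [R3 at ε]
2. s(s(f(cons(f(cons(b, b), e), e), e)))  →  s(s(e))   [R3 at 1.1]

yes — NF(t₁) = s(s(e)), NF(t₂) = s(s(e))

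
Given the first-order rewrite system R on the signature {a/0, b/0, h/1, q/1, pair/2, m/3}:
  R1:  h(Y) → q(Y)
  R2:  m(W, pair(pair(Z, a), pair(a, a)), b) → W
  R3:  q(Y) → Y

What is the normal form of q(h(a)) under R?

1. q(h(a))  →  h(a)   [R3 at ε]
2. h(a)  →  q(a)   [R1 at ε]
3. q(a)  →  a   [R3 at ε]

a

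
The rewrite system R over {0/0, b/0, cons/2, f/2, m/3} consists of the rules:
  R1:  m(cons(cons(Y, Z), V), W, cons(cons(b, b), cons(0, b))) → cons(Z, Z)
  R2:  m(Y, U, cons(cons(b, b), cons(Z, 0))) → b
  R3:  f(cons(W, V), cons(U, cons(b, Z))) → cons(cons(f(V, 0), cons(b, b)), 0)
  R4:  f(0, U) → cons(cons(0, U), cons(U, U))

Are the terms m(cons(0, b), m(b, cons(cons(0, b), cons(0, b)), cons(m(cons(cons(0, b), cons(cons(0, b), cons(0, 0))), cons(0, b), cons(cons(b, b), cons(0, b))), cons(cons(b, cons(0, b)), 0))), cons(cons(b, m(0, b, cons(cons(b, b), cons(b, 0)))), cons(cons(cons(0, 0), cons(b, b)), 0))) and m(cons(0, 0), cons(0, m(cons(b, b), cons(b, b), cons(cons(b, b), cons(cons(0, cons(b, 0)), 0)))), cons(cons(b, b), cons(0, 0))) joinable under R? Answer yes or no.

Reduce t₁ = m(cons(0, b), m(b, cons(cons(0, b), cons(0, b)), cons(m(cons(cons(0, b), cons(cons(0, b), cons(0, 0))), cons(0, b), cons(cons(b, b), cons(0, b))), cons(cons(b, cons(0, b)), 0))), cons(cons(b, m(0, b, cons(cons(b, b), cons(b, 0)))), cons(cons(cons(0, 0), cons(b, b)), 0))):
1. m(cons(0, b), m(b, cons(cons(0, b), cons(0, b)), cons(m(cons(cons(0, b), cons(cons(0, b), cons(0, 0))), cons(0, b), cons(cons(b, b), cons(0, b))), cons(cons(b, cons(0, b)), 0))), cons(cons(b, m(0, b, cons(cons(b, b), cons(b, 0)))), cons(cons(cons(0, 0), cons(b, b)), 0)))  →  m(cons(0, b), m(b, cons(cons(0, b), cons(0, b)), cons(cons(b, b), cons(cons(b, cons(0, b)), 0))), cons(cons(b, m(0, b, cons(cons(b, b), cons(b, 0)))), cons(cons(cons(0, 0), cons(b, b)), 0)))   [R1 at 2.3.1]
2. m(cons(0, b), m(b, cons(cons(0, b), cons(0, b)), cons(cons(b, b), cons(cons(b, cons(0, b)), 0))), cons(cons(b, m(0, b, cons(cons(b, b), cons(b, 0)))), cons(cons(cons(0, 0), cons(b, b)), 0)))  →  m(cons(0, b), b, cons(cons(b, m(0, b, cons(cons(b, b), cons(b, 0)))), cons(cons(cons(0, 0), cons(b, b)), 0)))   [R2 at 2]
3. m(cons(0, b), b, cons(cons(b, m(0, b, cons(cons(b, b), cons(b, 0)))), cons(cons(cons(0, 0), cons(b, b)), 0)))  →  m(cons(0, b), b, cons(cons(b, b), cons(cons(cons(0, 0), cons(b, b)), 0)))   [R2 at 3.1.2]
4. m(cons(0, b), b, cons(cons(b, b), cons(cons(cons(0, 0), cons(b, b)), 0)))  →  b   [R2 at ε]

Reduce t₂ = m(cons(0, 0), cons(0, m(cons(b, b), cons(b, b), cons(cons(b, b), cons(cons(0, cons(b, 0)), 0)))), cons(cons(b, b), cons(0, 0))):
1. m(cons(0, 0), cons(0, m(cons(b, b), cons(b, b), cons(cons(b, b), cons(cons(0, cons(b, 0)), 0)))), cons(cons(b, b), cons(0, 0)))  →  b   [R2 at ε]

yes — NF(t₁) = b, NF(t₂) = b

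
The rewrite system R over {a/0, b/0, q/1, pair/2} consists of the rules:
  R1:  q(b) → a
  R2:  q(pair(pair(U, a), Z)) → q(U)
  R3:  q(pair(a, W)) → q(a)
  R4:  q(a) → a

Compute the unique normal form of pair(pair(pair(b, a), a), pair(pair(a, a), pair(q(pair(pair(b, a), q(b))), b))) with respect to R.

1. pair(pair(pair(b, a), a), pair(pair(a, a), pair(q(pair(pair(b, a), q(b))), b)))  →  pair(pair(pair(b, a), a), pair(pair(a, a), pair(q(b), b)))   [R2 at 2.2.1]
2. pair(pair(pair(b, a), a), pair(pair(a, a), pair(q(b), b)))  →  pair(pair(pair(b, a), a), pair(pair(a, a), pair(a, b)))   [R1 at 2.2.1]

pair(pair(pair(b, a), a), pair(pair(a, a), pair(a, b)))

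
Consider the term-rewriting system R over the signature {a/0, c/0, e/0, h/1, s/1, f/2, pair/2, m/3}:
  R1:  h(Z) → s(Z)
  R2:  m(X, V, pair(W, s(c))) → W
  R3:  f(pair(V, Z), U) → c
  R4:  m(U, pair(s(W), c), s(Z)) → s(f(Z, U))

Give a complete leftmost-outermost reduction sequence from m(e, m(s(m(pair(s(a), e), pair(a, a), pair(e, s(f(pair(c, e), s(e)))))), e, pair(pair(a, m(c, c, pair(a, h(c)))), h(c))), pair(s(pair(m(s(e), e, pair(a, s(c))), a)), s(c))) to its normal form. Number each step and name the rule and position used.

s(pair(a, a))

1. m(e, m(s(m(pair(s(a), e), pair(a, a), pair(e, s(f(pair(c, e), s(e)))))), e, pair(pair(a, m(c, c, pair(a, h(c)))), h(c))), pair(s(pair(m(s(e), e, pair(a, s(c))), a)), s(c)))  →  s(pair(m(s(e), e, pair(a, s(c))), a))   [R2 at ε]
2. s(pair(m(s(e), e, pair(a, s(c))), a))  →  s(pair(a, a))   [R2 at 1.1]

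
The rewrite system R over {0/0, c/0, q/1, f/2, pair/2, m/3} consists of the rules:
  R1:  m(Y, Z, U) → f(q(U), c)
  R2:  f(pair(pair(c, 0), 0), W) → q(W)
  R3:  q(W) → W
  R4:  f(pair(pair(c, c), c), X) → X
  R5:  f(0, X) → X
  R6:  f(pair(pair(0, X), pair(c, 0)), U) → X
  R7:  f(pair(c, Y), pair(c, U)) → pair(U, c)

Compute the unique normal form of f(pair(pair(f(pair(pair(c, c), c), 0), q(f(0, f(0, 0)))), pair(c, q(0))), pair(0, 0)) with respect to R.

0

1. f(pair(pair(f(pair(pair(c, c), c), 0), q(f(0, f(0, 0)))), pair(c, q(0))), pair(0, 0))  →  f(pair(pair(0, q(f(0, f(0, 0)))), pair(c, q(0))), pair(0, 0))   [R4 at 1.1.1]
2. f(pair(pair(0, q(f(0, f(0, 0)))), pair(c, q(0))), pair(0, 0))  →  f(pair(pair(0, f(0, f(0, 0))), pair(c, q(0))), pair(0, 0))   [R3 at 1.1.2]
3. f(pair(pair(0, f(0, f(0, 0))), pair(c, q(0))), pair(0, 0))  →  f(pair(pair(0, f(0, 0)), pair(c, q(0))), pair(0, 0))   [R5 at 1.1.2]
4. f(pair(pair(0, f(0, 0)), pair(c, q(0))), pair(0, 0))  →  f(pair(pair(0, 0), pair(c, q(0))), pair(0, 0))   [R5 at 1.1.2]
5. f(pair(pair(0, 0), pair(c, q(0))), pair(0, 0))  →  f(pair(pair(0, 0), pair(c, 0)), pair(0, 0))   [R3 at 1.2.2]
6. f(pair(pair(0, 0), pair(c, 0)), pair(0, 0))  →  0   [R6 at ε]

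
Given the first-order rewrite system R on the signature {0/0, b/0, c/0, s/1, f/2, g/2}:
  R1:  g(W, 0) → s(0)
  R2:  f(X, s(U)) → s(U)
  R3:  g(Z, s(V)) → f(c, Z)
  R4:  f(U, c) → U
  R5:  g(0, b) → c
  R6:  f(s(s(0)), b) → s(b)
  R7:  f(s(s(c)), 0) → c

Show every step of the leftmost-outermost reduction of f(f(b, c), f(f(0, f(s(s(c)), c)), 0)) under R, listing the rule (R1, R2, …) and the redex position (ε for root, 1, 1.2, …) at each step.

1. f(f(b, c), f(f(0, f(s(s(c)), c)), 0))  →  f(b, f(f(0, f(s(s(c)), c)), 0))   [R4 at 1]
2. f(b, f(f(0, f(s(s(c)), c)), 0))  →  f(b, f(f(0, s(s(c))), 0))   [R4 at 2.1.2]
3. f(b, f(f(0, s(s(c))), 0))  →  f(b, f(s(s(c)), 0))   [R2 at 2.1]
4. f(b, f(s(s(c)), 0))  →  f(b, c)   [R7 at 2]
5. f(b, c)  →  b   [R4 at ε]

b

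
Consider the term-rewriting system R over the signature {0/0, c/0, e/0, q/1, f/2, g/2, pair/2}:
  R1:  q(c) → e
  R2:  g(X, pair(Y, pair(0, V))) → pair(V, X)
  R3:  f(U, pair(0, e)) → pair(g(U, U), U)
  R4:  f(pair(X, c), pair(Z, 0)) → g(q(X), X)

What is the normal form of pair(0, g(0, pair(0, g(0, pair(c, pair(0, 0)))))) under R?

1. pair(0, g(0, pair(0, g(0, pair(c, pair(0, 0))))))  →  pair(0, g(0, pair(0, pair(0, 0))))   [R2 at 2.2.2]
2. pair(0, g(0, pair(0, pair(0, 0))))  →  pair(0, pair(0, 0))   [R2 at 2]

pair(0, pair(0, 0))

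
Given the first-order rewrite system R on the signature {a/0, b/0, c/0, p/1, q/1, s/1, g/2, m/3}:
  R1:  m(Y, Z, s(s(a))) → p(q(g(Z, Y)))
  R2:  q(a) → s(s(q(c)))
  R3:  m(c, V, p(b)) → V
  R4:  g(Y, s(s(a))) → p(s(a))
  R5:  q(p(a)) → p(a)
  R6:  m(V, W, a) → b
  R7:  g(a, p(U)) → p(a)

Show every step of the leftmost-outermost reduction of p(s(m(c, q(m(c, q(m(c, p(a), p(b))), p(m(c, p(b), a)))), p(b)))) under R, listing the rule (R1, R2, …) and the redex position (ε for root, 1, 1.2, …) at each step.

1. p(s(m(c, q(m(c, q(m(c, p(a), p(b))), p(m(c, p(b), a)))), p(b))))  →  p(s(q(m(c, q(m(c, p(a), p(b))), p(m(c, p(b), a))))))   [R3 at 1.1]
2. p(s(q(m(c, q(m(c, p(a), p(b))), p(m(c, p(b), a))))))  →  p(s(q(m(c, q(p(a)), p(m(c, p(b), a))))))   [R3 at 1.1.1.2.1]
3. p(s(q(m(c, q(p(a)), p(m(c, p(b), a))))))  →  p(s(q(m(c, p(a), p(m(c, p(b), a))))))   [R5 at 1.1.1.2]
4. p(s(q(m(c, p(a), p(m(c, p(b), a))))))  →  p(s(q(m(c, p(a), p(b)))))   [R6 at 1.1.1.3.1]
5. p(s(q(m(c, p(a), p(b)))))  →  p(s(q(p(a))))   [R3 at 1.1.1]
6. p(s(q(p(a))))  →  p(s(p(a)))   [R5 at 1.1]

p(s(p(a)))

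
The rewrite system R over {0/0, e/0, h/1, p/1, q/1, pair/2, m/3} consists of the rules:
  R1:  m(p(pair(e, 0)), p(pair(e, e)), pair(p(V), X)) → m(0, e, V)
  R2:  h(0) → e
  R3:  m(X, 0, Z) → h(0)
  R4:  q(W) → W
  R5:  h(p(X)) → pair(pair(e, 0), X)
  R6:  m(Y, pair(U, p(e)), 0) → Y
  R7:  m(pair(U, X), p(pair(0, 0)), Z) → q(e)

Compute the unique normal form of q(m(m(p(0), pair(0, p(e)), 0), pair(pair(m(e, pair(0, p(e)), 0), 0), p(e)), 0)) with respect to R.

p(0)

1. q(m(m(p(0), pair(0, p(e)), 0), pair(pair(m(e, pair(0, p(e)), 0), 0), p(e)), 0))  →  m(m(p(0), pair(0, p(e)), 0), pair(pair(m(e, pair(0, p(e)), 0), 0), p(e)), 0)   [R4 at ε]
2. m(m(p(0), pair(0, p(e)), 0), pair(pair(m(e, pair(0, p(e)), 0), 0), p(e)), 0)  →  m(p(0), pair(0, p(e)), 0)   [R6 at ε]
3. m(p(0), pair(0, p(e)), 0)  →  p(0)   [R6 at ε]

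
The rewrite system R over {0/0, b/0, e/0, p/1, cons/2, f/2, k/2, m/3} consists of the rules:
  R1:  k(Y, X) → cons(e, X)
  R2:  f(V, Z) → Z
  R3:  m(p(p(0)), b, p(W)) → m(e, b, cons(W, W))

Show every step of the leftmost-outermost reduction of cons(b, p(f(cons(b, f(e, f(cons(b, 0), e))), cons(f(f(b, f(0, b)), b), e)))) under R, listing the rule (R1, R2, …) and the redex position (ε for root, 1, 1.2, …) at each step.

cons(b, p(cons(b, e)))

1. cons(b, p(f(cons(b, f(e, f(cons(b, 0), e))), cons(f(f(b, f(0, b)), b), e))))  →  cons(b, p(cons(f(f(b, f(0, b)), b), e)))   [R2 at 2.1]
2. cons(b, p(cons(f(f(b, f(0, b)), b), e)))  →  cons(b, p(cons(b, e)))   [R2 at 2.1.1]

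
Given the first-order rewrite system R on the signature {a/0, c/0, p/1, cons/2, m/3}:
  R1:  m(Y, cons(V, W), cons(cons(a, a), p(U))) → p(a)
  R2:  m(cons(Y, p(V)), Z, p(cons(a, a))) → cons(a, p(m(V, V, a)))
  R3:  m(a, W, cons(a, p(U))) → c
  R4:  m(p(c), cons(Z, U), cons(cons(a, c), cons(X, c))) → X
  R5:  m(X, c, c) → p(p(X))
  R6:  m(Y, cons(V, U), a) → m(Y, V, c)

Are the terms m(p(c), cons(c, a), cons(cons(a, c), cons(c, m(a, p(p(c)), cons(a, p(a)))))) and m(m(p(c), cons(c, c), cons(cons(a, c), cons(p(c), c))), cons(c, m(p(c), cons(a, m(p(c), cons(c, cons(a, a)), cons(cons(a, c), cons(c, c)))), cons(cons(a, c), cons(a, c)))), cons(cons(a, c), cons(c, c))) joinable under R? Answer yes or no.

Reduce t₁ = m(p(c), cons(c, a), cons(cons(a, c), cons(c, m(a, p(p(c)), cons(a, p(a)))))):
1. m(p(c), cons(c, a), cons(cons(a, c), cons(c, m(a, p(p(c)), cons(a, p(a))))))  →  m(p(c), cons(c, a), cons(cons(a, c), cons(c, c)))   [R3 at 3.2.2]
2. m(p(c), cons(c, a), cons(cons(a, c), cons(c, c)))  →  c   [R4 at ε]

Reduce t₂ = m(m(p(c), cons(c, c), cons(cons(a, c), cons(p(c), c))), cons(c, m(p(c), cons(a, m(p(c), cons(c, cons(a, a)), cons(cons(a, c), cons(c, c)))), cons(cons(a, c), cons(a, c)))), cons(cons(a, c), cons(c, c))):
1. m(m(p(c), cons(c, c), cons(cons(a, c), cons(p(c), c))), cons(c, m(p(c), cons(a, m(p(c), cons(c, cons(a, a)), cons(cons(a, c), cons(c, c)))), cons(cons(a, c), cons(a, c)))), cons(cons(a, c), cons(c, c)))  →  m(p(c), cons(c, m(p(c), cons(a, m(p(c), cons(c, cons(a, a)), cons(cons(a, c), cons(c, c)))), cons(cons(a, c), cons(a, c)))), cons(cons(a, c), cons(c, c)))   [R4 at 1]
2. m(p(c), cons(c, m(p(c), cons(a, m(p(c), cons(c, cons(a, a)), cons(cons(a, c), cons(c, c)))), cons(cons(a, c), cons(a, c)))), cons(cons(a, c), cons(c, c)))  →  c   [R4 at ε]

yes — NF(t₁) = c, NF(t₂) = c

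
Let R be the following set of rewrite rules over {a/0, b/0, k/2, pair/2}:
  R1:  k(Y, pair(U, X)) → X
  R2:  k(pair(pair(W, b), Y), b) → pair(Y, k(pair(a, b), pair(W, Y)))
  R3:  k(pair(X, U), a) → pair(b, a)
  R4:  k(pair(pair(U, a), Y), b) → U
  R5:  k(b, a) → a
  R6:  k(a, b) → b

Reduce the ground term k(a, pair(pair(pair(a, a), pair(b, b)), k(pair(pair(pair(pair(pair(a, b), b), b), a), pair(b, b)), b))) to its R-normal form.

pair(pair(pair(a, b), b), b)

1. k(a, pair(pair(pair(a, a), pair(b, b)), k(pair(pair(pair(pair(pair(a, b), b), b), a), pair(b, b)), b)))  →  k(pair(pair(pair(pair(pair(a, b), b), b), a), pair(b, b)), b)   [R1 at ε]
2. k(pair(pair(pair(pair(pair(a, b), b), b), a), pair(b, b)), b)  →  pair(pair(pair(a, b), b), b)   [R4 at ε]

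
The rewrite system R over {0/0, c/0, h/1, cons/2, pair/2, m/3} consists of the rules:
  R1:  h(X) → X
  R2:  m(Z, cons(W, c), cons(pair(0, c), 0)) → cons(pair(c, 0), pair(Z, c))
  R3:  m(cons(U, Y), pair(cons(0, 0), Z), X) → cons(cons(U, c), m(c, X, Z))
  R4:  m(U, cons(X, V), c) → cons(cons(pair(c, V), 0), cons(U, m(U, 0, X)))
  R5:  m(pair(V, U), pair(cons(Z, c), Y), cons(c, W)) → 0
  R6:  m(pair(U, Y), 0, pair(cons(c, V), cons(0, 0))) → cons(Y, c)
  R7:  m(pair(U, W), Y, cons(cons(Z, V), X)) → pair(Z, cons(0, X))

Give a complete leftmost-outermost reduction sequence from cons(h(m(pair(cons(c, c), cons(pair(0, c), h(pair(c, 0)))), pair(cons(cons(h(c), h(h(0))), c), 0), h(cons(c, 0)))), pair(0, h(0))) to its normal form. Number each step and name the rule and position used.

cons(0, pair(0, 0))

1. cons(h(m(pair(cons(c, c), cons(pair(0, c), h(pair(c, 0)))), pair(cons(cons(h(c), h(h(0))), c), 0), h(cons(c, 0)))), pair(0, h(0)))  →  cons(m(pair(cons(c, c), cons(pair(0, c), h(pair(c, 0)))), pair(cons(cons(h(c), h(h(0))), c), 0), h(cons(c, 0))), pair(0, h(0)))   [R1 at 1]
2. cons(m(pair(cons(c, c), cons(pair(0, c), h(pair(c, 0)))), pair(cons(cons(h(c), h(h(0))), c), 0), h(cons(c, 0))), pair(0, h(0)))  →  cons(m(pair(cons(c, c), cons(pair(0, c), pair(c, 0))), pair(cons(cons(h(c), h(h(0))), c), 0), h(cons(c, 0))), pair(0, h(0)))   [R1 at 1.1.2.2]
3. cons(m(pair(cons(c, c), cons(pair(0, c), pair(c, 0))), pair(cons(cons(h(c), h(h(0))), c), 0), h(cons(c, 0))), pair(0, h(0)))  →  cons(m(pair(cons(c, c), cons(pair(0, c), pair(c, 0))), pair(cons(cons(c, h(h(0))), c), 0), h(cons(c, 0))), pair(0, h(0)))   [R1 at 1.2.1.1.1]
4. cons(m(pair(cons(c, c), cons(pair(0, c), pair(c, 0))), pair(cons(cons(c, h(h(0))), c), 0), h(cons(c, 0))), pair(0, h(0)))  →  cons(m(pair(cons(c, c), cons(pair(0, c), pair(c, 0))), pair(cons(cons(c, h(0)), c), 0), h(cons(c, 0))), pair(0, h(0)))   [R1 at 1.2.1.1.2]
5. cons(m(pair(cons(c, c), cons(pair(0, c), pair(c, 0))), pair(cons(cons(c, h(0)), c), 0), h(cons(c, 0))), pair(0, h(0)))  →  cons(m(pair(cons(c, c), cons(pair(0, c), pair(c, 0))), pair(cons(cons(c, 0), c), 0), h(cons(c, 0))), pair(0, h(0)))   [R1 at 1.2.1.1.2]
6. cons(m(pair(cons(c, c), cons(pair(0, c), pair(c, 0))), pair(cons(cons(c, 0), c), 0), h(cons(c, 0))), pair(0, h(0)))  →  cons(m(pair(cons(c, c), cons(pair(0, c), pair(c, 0))), pair(cons(cons(c, 0), c), 0), cons(c, 0)), pair(0, h(0)))   [R1 at 1.3]
7. cons(m(pair(cons(c, c), cons(pair(0, c), pair(c, 0))), pair(cons(cons(c, 0), c), 0), cons(c, 0)), pair(0, h(0)))  →  cons(0, pair(0, h(0)))   [R5 at 1]
8. cons(0, pair(0, h(0)))  →  cons(0, pair(0, 0))   [R1 at 2.2]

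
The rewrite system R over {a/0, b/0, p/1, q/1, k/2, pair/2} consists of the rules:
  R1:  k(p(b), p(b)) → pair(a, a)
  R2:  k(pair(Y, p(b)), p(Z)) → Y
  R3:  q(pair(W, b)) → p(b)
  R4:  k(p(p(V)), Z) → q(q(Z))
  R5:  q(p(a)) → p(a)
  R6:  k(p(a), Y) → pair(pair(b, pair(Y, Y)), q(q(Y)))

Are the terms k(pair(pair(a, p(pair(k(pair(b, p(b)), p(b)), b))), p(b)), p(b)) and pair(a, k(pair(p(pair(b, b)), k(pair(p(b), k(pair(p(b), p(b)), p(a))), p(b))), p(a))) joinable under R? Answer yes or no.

Reduce t₁ = k(pair(pair(a, p(pair(k(pair(b, p(b)), p(b)), b))), p(b)), p(b)):
1. k(pair(pair(a, p(pair(k(pair(b, p(b)), p(b)), b))), p(b)), p(b))  →  pair(a, p(pair(k(pair(b, p(b)), p(b)), b)))   [R2 at ε]
2. pair(a, p(pair(k(pair(b, p(b)), p(b)), b)))  →  pair(a, p(pair(b, b)))   [R2 at 2.1.1]

Reduce t₂ = pair(a, k(pair(p(pair(b, b)), k(pair(p(b), k(pair(p(b), p(b)), p(a))), p(b))), p(a))):
1. pair(a, k(pair(p(pair(b, b)), k(pair(p(b), k(pair(p(b), p(b)), p(a))), p(b))), p(a)))  →  pair(a, k(pair(p(pair(b, b)), k(pair(p(b), p(b)), p(b))), p(a)))   [R2 at 2.1.2.1.2]
2. pair(a, k(pair(p(pair(b, b)), k(pair(p(b), p(b)), p(b))), p(a)))  →  pair(a, k(pair(p(pair(b, b)), p(b)), p(a)))   [R2 at 2.1.2]
3. pair(a, k(pair(p(pair(b, b)), p(b)), p(a)))  →  pair(a, p(pair(b, b)))   [R2 at 2]

yes — NF(t₁) = pair(a, p(pair(b, b))), NF(t₂) = pair(a, p(pair(b, b)))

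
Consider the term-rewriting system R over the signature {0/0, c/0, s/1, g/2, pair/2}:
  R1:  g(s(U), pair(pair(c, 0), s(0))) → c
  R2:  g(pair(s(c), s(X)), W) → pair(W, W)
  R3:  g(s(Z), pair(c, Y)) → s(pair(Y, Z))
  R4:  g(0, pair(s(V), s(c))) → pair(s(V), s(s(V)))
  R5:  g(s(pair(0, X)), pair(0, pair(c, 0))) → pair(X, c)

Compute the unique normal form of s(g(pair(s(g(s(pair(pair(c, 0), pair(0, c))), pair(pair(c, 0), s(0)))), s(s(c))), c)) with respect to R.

s(pair(c, c))

1. s(g(pair(s(g(s(pair(pair(c, 0), pair(0, c))), pair(pair(c, 0), s(0)))), s(s(c))), c))  →  s(g(pair(s(c), s(s(c))), c))   [R1 at 1.1.1.1]
2. s(g(pair(s(c), s(s(c))), c))  →  s(pair(c, c))   [R2 at 1]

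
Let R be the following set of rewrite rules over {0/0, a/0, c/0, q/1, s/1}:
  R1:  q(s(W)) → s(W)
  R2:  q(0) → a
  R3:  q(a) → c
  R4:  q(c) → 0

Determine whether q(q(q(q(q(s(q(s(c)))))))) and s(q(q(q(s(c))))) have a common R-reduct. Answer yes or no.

yes — NF(t₁) = s(s(c)), NF(t₂) = s(s(c))

Reduce t₁ = q(q(q(q(q(s(q(s(c)))))))):
1. q(q(q(q(q(s(q(s(c))))))))  →  q(q(q(q(s(q(s(c)))))))   [R1 at 1.1.1.1]
2. q(q(q(q(s(q(s(c)))))))  →  q(q(q(s(q(s(c))))))   [R1 at 1.1.1]
3. q(q(q(s(q(s(c))))))  →  q(q(s(q(s(c)))))   [R1 at 1.1]
4. q(q(s(q(s(c)))))  →  q(s(q(s(c))))   [R1 at 1]
5. q(s(q(s(c))))  →  s(q(s(c)))   [R1 at ε]
6. s(q(s(c)))  →  s(s(c))   [R1 at 1]

Reduce t₂ = s(q(q(q(s(c))))):
1. s(q(q(q(s(c)))))  →  s(q(q(s(c))))   [R1 at 1.1.1]
2. s(q(q(s(c))))  →  s(q(s(c)))   [R1 at 1.1]
3. s(q(s(c)))  →  s(s(c))   [R1 at 1]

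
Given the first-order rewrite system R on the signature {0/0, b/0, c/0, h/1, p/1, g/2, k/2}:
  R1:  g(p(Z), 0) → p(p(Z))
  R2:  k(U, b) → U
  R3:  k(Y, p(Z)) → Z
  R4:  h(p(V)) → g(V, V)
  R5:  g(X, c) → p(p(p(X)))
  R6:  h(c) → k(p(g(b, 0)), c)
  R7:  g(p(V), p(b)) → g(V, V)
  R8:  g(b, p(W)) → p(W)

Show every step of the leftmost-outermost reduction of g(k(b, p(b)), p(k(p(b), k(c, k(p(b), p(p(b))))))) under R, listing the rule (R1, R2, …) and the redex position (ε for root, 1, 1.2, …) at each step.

p(p(b))

1. g(k(b, p(b)), p(k(p(b), k(c, k(p(b), p(p(b)))))))  →  g(b, p(k(p(b), k(c, k(p(b), p(p(b)))))))   [R3 at 1]
2. g(b, p(k(p(b), k(c, k(p(b), p(p(b)))))))  →  p(k(p(b), k(c, k(p(b), p(p(b))))))   [R8 at ε]
3. p(k(p(b), k(c, k(p(b), p(p(b))))))  →  p(k(p(b), k(c, p(b))))   [R3 at 1.2.2]
4. p(k(p(b), k(c, p(b))))  →  p(k(p(b), b))   [R3 at 1.2]
5. p(k(p(b), b))  →  p(p(b))   [R2 at 1]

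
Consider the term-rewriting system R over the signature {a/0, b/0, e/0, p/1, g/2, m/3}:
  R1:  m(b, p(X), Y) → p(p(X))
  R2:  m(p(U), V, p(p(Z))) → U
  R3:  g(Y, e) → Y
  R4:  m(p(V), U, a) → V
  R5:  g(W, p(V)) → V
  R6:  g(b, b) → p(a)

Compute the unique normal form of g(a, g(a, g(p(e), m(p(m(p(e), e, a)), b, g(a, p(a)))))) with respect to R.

a

1. g(a, g(a, g(p(e), m(p(m(p(e), e, a)), b, g(a, p(a))))))  →  g(a, g(a, g(p(e), m(p(e), b, g(a, p(a))))))   [R4 at 2.2.2.1.1]
2. g(a, g(a, g(p(e), m(p(e), b, g(a, p(a))))))  →  g(a, g(a, g(p(e), m(p(e), b, a))))   [R5 at 2.2.2.3]
3. g(a, g(a, g(p(e), m(p(e), b, a))))  →  g(a, g(a, g(p(e), e)))   [R4 at 2.2.2]
4. g(a, g(a, g(p(e), e)))  →  g(a, g(a, p(e)))   [R3 at 2.2]
5. g(a, g(a, p(e)))  →  g(a, e)   [R5 at 2]
6. g(a, e)  →  a   [R3 at ε]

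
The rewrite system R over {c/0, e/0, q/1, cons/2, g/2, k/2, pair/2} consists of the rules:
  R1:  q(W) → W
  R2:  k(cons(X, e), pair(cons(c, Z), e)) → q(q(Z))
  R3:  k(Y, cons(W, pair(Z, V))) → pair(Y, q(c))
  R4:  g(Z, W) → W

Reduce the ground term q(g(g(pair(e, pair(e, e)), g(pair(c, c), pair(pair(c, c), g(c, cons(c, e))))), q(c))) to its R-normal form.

c

1. q(g(g(pair(e, pair(e, e)), g(pair(c, c), pair(pair(c, c), g(c, cons(c, e))))), q(c)))  →  g(g(pair(e, pair(e, e)), g(pair(c, c), pair(pair(c, c), g(c, cons(c, e))))), q(c))   [R1 at ε]
2. g(g(pair(e, pair(e, e)), g(pair(c, c), pair(pair(c, c), g(c, cons(c, e))))), q(c))  →  q(c)   [R4 at ε]
3. q(c)  →  c   [R1 at ε]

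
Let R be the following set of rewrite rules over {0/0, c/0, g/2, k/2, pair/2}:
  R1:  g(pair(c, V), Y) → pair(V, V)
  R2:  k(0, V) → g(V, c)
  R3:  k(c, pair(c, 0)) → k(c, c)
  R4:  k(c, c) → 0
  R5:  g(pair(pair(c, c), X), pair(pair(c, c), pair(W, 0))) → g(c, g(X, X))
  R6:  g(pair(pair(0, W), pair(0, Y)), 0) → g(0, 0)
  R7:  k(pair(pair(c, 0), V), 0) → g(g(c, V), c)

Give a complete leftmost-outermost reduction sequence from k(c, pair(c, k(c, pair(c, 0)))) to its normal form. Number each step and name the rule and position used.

1. k(c, pair(c, k(c, pair(c, 0))))  →  k(c, pair(c, k(c, c)))   [R3 at 2.2]
2. k(c, pair(c, k(c, c)))  →  k(c, pair(c, 0))   [R4 at 2.2]
3. k(c, pair(c, 0))  →  k(c, c)   [R3 at ε]
4. k(c, c)  →  0   [R4 at ε]

0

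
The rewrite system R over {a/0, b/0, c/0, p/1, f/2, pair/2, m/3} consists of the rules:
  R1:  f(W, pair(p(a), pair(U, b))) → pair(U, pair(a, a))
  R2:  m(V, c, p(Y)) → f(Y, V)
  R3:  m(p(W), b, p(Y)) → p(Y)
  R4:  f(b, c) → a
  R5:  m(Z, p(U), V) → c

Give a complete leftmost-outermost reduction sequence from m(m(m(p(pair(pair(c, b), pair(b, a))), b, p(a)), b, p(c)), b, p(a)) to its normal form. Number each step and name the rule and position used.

1. m(m(m(p(pair(pair(c, b), pair(b, a))), b, p(a)), b, p(c)), b, p(a))  →  m(m(p(a), b, p(c)), b, p(a))   [R3 at 1.1]
2. m(m(p(a), b, p(c)), b, p(a))  →  m(p(c), b, p(a))   [R3 at 1]
3. m(p(c), b, p(a))  →  p(a)   [R3 at ε]

p(a)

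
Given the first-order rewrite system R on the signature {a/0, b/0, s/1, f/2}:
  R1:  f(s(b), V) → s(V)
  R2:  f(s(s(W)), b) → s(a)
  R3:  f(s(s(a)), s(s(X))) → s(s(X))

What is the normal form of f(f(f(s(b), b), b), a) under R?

s(a)

1. f(f(f(s(b), b), b), a)  →  f(f(s(b), b), a)   [R1 at 1.1]
2. f(f(s(b), b), a)  →  f(s(b), a)   [R1 at 1]
3. f(s(b), a)  →  s(a)   [R1 at ε]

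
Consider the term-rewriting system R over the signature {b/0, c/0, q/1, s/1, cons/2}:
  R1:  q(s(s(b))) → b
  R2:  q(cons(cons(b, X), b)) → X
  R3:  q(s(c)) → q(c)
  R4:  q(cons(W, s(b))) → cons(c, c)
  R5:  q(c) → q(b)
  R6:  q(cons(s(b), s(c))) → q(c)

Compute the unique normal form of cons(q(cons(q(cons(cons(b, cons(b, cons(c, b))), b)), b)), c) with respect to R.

1. cons(q(cons(q(cons(cons(b, cons(b, cons(c, b))), b)), b)), c)  →  cons(q(cons(cons(b, cons(c, b)), b)), c)   [R2 at 1.1.1]
2. cons(q(cons(cons(b, cons(c, b)), b)), c)  →  cons(cons(c, b), c)   [R2 at 1]

cons(cons(c, b), c)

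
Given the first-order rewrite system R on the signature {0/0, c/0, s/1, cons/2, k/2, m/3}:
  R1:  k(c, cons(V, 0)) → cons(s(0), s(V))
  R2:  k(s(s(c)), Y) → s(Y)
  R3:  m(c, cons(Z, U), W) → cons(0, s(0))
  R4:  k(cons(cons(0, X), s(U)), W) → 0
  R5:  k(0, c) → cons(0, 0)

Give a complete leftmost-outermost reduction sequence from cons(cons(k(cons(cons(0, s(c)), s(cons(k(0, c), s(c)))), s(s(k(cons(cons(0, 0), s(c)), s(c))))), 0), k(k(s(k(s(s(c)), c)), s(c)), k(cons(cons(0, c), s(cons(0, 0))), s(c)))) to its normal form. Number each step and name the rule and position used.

cons(cons(0, 0), s(0))

1. cons(cons(k(cons(cons(0, s(c)), s(cons(k(0, c), s(c)))), s(s(k(cons(cons(0, 0), s(c)), s(c))))), 0), k(k(s(k(s(s(c)), c)), s(c)), k(cons(cons(0, c), s(cons(0, 0))), s(c))))  →  cons(cons(0, 0), k(k(s(k(s(s(c)), c)), s(c)), k(cons(cons(0, c), s(cons(0, 0))), s(c))))   [R4 at 1.1]
2. cons(cons(0, 0), k(k(s(k(s(s(c)), c)), s(c)), k(cons(cons(0, c), s(cons(0, 0))), s(c))))  →  cons(cons(0, 0), k(k(s(s(c)), s(c)), k(cons(cons(0, c), s(cons(0, 0))), s(c))))   [R2 at 2.1.1.1]
3. cons(cons(0, 0), k(k(s(s(c)), s(c)), k(cons(cons(0, c), s(cons(0, 0))), s(c))))  →  cons(cons(0, 0), k(s(s(c)), k(cons(cons(0, c), s(cons(0, 0))), s(c))))   [R2 at 2.1]
4. cons(cons(0, 0), k(s(s(c)), k(cons(cons(0, c), s(cons(0, 0))), s(c))))  →  cons(cons(0, 0), s(k(cons(cons(0, c), s(cons(0, 0))), s(c))))   [R2 at 2]
5. cons(cons(0, 0), s(k(cons(cons(0, c), s(cons(0, 0))), s(c))))  →  cons(cons(0, 0), s(0))   [R4 at 2.1]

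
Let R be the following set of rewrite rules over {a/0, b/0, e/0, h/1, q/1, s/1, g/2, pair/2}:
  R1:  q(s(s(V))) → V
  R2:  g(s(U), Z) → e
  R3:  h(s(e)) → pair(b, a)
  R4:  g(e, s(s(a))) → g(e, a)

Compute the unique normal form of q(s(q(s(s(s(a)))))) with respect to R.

a

1. q(s(q(s(s(s(a))))))  →  q(s(s(a)))   [R1 at 1.1]
2. q(s(s(a)))  →  a   [R1 at ε]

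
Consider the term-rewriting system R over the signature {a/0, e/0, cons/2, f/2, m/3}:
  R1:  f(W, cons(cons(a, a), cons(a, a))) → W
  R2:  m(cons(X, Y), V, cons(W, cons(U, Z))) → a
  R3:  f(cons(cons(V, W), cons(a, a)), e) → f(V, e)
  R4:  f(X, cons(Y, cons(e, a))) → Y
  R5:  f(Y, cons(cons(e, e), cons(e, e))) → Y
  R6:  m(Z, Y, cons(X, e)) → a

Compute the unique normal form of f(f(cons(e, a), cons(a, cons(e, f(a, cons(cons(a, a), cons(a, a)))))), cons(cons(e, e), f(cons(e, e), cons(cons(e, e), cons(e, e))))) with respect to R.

1. f(f(cons(e, a), cons(a, cons(e, f(a, cons(cons(a, a), cons(a, a)))))), cons(cons(e, e), f(cons(e, e), cons(cons(e, e), cons(e, e)))))  →  f(f(cons(e, a), cons(a, cons(e, a))), cons(cons(e, e), f(cons(e, e), cons(cons(e, e), cons(e, e)))))   [R1 at 1.2.2.2]
2. f(f(cons(e, a), cons(a, cons(e, a))), cons(cons(e, e), f(cons(e, e), cons(cons(e, e), cons(e, e)))))  →  f(a, cons(cons(e, e), f(cons(e, e), cons(cons(e, e), cons(e, e)))))   [R4 at 1]
3. f(a, cons(cons(e, e), f(cons(e, e), cons(cons(e, e), cons(e, e)))))  →  f(a, cons(cons(e, e), cons(e, e)))   [R5 at 2.2]
4. f(a, cons(cons(e, e), cons(e, e)))  →  a   [R5 at ε]

a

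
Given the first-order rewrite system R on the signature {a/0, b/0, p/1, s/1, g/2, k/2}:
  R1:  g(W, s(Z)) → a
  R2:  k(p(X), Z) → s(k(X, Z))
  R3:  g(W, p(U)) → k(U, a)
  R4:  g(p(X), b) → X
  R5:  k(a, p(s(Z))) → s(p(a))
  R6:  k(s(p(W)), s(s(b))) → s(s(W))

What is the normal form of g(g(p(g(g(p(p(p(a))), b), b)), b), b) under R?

1. g(g(p(g(g(p(p(p(a))), b), b)), b), b)  →  g(g(g(p(p(p(a))), b), b), b)   [R4 at 1]
2. g(g(g(p(p(p(a))), b), b), b)  →  g(g(p(p(a)), b), b)   [R4 at 1.1]
3. g(g(p(p(a)), b), b)  →  g(p(a), b)   [R4 at 1]
4. g(p(a), b)  →  a   [R4 at ε]

a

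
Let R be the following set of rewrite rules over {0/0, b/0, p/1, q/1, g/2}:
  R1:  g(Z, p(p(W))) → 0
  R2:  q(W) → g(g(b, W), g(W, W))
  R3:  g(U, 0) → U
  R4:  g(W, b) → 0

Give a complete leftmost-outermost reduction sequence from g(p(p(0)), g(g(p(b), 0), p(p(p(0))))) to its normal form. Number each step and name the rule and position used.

1. g(p(p(0)), g(g(p(b), 0), p(p(p(0)))))  →  g(p(p(0)), 0)   [R1 at 2]
2. g(p(p(0)), 0)  →  p(p(0))   [R3 at ε]

p(p(0))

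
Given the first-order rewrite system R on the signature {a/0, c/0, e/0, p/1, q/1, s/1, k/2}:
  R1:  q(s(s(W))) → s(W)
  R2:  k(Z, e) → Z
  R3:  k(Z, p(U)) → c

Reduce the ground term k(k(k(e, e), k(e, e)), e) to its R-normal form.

e

1. k(k(k(e, e), k(e, e)), e)  →  k(k(e, e), k(e, e))   [R2 at ε]
2. k(k(e, e), k(e, e))  →  k(e, k(e, e))   [R2 at 1]
3. k(e, k(e, e))  →  k(e, e)   [R2 at 2]
4. k(e, e)  →  e   [R2 at ε]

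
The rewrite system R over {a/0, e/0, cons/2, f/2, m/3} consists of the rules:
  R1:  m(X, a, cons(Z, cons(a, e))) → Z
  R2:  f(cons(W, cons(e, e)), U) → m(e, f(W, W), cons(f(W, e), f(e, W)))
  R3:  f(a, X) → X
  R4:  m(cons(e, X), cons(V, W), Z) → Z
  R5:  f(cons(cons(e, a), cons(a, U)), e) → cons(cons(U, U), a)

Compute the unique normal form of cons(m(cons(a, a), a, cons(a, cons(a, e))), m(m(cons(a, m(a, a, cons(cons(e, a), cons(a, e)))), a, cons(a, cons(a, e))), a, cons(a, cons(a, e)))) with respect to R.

cons(a, a)

1. cons(m(cons(a, a), a, cons(a, cons(a, e))), m(m(cons(a, m(a, a, cons(cons(e, a), cons(a, e)))), a, cons(a, cons(a, e))), a, cons(a, cons(a, e))))  →  cons(a, m(m(cons(a, m(a, a, cons(cons(e, a), cons(a, e)))), a, cons(a, cons(a, e))), a, cons(a, cons(a, e))))   [R1 at 1]
2. cons(a, m(m(cons(a, m(a, a, cons(cons(e, a), cons(a, e)))), a, cons(a, cons(a, e))), a, cons(a, cons(a, e))))  →  cons(a, a)   [R1 at 2]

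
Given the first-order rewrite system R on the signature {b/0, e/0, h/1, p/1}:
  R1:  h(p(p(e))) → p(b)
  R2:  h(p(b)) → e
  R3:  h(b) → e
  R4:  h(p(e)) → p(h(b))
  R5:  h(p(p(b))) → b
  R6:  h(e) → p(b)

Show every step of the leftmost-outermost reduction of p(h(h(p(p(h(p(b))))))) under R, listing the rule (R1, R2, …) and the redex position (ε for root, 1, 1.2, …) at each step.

p(e)

1. p(h(h(p(p(h(p(b)))))))  →  p(h(h(p(p(e)))))   [R2 at 1.1.1.1.1]
2. p(h(h(p(p(e)))))  →  p(h(p(b)))   [R1 at 1.1]
3. p(h(p(b)))  →  p(e)   [R2 at 1]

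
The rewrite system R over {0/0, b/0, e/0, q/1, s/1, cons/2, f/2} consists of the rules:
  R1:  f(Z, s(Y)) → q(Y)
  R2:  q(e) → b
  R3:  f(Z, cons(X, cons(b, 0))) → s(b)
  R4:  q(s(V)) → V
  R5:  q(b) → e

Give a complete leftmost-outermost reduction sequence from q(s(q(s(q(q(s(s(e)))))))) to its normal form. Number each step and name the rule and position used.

e

1. q(s(q(s(q(q(s(s(e))))))))  →  q(s(q(q(s(s(e))))))   [R4 at ε]
2. q(s(q(q(s(s(e))))))  →  q(q(s(s(e))))   [R4 at ε]
3. q(q(s(s(e))))  →  q(s(e))   [R4 at 1]
4. q(s(e))  →  e   [R4 at ε]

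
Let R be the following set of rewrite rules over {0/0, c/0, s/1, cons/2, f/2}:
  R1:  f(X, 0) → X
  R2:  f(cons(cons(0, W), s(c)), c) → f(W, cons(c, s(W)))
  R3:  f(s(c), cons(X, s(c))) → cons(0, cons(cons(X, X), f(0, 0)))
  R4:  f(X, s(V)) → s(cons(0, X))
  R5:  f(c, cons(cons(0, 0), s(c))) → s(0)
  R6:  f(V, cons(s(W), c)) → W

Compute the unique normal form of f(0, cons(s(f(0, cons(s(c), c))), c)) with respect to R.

c

1. f(0, cons(s(f(0, cons(s(c), c))), c))  →  f(0, cons(s(c), c))   [R6 at ε]
2. f(0, cons(s(c), c))  →  c   [R6 at ε]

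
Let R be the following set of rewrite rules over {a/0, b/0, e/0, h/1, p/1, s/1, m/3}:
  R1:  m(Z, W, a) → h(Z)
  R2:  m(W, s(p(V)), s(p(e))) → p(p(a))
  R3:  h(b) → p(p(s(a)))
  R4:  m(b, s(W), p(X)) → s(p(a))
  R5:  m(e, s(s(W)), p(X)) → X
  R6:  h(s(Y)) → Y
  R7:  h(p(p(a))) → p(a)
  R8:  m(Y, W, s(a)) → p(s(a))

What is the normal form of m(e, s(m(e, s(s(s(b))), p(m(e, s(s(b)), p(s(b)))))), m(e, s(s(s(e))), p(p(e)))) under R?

1. m(e, s(m(e, s(s(s(b))), p(m(e, s(s(b)), p(s(b)))))), m(e, s(s(s(e))), p(p(e))))  →  m(e, s(m(e, s(s(b)), p(s(b)))), m(e, s(s(s(e))), p(p(e))))   [R5 at 2.1]
2. m(e, s(m(e, s(s(b)), p(s(b)))), m(e, s(s(s(e))), p(p(e))))  →  m(e, s(s(b)), m(e, s(s(s(e))), p(p(e))))   [R5 at 2.1]
3. m(e, s(s(b)), m(e, s(s(s(e))), p(p(e))))  →  m(e, s(s(b)), p(e))   [R5 at 3]
4. m(e, s(s(b)), p(e))  →  e   [R5 at ε]

e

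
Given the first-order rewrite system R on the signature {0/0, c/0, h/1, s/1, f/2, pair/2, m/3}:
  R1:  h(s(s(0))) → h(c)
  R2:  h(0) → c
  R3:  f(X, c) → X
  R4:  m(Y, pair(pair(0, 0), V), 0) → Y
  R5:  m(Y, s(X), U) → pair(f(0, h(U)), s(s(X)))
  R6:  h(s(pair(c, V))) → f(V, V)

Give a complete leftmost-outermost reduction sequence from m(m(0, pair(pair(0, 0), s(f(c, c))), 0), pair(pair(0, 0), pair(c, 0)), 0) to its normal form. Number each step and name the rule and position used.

0

1. m(m(0, pair(pair(0, 0), s(f(c, c))), 0), pair(pair(0, 0), pair(c, 0)), 0)  →  m(0, pair(pair(0, 0), s(f(c, c))), 0)   [R4 at ε]
2. m(0, pair(pair(0, 0), s(f(c, c))), 0)  →  0   [R4 at ε]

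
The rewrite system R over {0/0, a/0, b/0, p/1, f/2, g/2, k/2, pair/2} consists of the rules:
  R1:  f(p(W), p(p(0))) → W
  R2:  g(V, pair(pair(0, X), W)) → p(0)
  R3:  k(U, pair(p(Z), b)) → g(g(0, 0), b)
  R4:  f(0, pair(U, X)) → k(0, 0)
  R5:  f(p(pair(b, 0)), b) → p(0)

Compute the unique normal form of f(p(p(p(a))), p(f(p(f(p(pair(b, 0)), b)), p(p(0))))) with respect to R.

p(p(a))

1. f(p(p(p(a))), p(f(p(f(p(pair(b, 0)), b)), p(p(0)))))  →  f(p(p(p(a))), p(f(p(pair(b, 0)), b)))   [R1 at 2.1]
2. f(p(p(p(a))), p(f(p(pair(b, 0)), b)))  →  f(p(p(p(a))), p(p(0)))   [R5 at 2.1]
3. f(p(p(p(a))), p(p(0)))  →  p(p(a))   [R1 at ε]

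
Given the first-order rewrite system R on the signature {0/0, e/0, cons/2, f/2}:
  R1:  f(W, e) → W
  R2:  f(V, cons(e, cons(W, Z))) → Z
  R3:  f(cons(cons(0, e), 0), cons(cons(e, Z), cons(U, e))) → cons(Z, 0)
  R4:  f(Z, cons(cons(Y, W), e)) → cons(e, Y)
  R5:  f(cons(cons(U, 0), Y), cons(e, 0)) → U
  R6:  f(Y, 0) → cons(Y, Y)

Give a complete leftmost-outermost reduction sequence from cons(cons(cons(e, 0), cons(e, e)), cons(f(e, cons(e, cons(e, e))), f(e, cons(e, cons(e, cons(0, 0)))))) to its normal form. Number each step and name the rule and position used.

cons(cons(cons(e, 0), cons(e, e)), cons(e, cons(0, 0)))

1. cons(cons(cons(e, 0), cons(e, e)), cons(f(e, cons(e, cons(e, e))), f(e, cons(e, cons(e, cons(0, 0))))))  →  cons(cons(cons(e, 0), cons(e, e)), cons(e, f(e, cons(e, cons(e, cons(0, 0))))))   [R2 at 2.1]
2. cons(cons(cons(e, 0), cons(e, e)), cons(e, f(e, cons(e, cons(e, cons(0, 0))))))  →  cons(cons(cons(e, 0), cons(e, e)), cons(e, cons(0, 0)))   [R2 at 2.2]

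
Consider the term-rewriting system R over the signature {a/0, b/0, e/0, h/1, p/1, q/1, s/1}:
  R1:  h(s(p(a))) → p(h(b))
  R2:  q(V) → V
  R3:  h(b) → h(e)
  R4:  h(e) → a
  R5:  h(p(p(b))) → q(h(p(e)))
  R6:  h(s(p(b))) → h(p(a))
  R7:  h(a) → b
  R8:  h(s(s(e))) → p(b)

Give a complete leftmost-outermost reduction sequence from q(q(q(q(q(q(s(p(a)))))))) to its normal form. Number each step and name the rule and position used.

1. q(q(q(q(q(q(s(p(a))))))))  →  q(q(q(q(q(s(p(a)))))))   [R2 at ε]
2. q(q(q(q(q(s(p(a)))))))  →  q(q(q(q(s(p(a))))))   [R2 at ε]
3. q(q(q(q(s(p(a))))))  →  q(q(q(s(p(a)))))   [R2 at ε]
4. q(q(q(s(p(a)))))  →  q(q(s(p(a))))   [R2 at ε]
5. q(q(s(p(a))))  →  q(s(p(a)))   [R2 at ε]
6. q(s(p(a)))  →  s(p(a))   [R2 at ε]

s(p(a))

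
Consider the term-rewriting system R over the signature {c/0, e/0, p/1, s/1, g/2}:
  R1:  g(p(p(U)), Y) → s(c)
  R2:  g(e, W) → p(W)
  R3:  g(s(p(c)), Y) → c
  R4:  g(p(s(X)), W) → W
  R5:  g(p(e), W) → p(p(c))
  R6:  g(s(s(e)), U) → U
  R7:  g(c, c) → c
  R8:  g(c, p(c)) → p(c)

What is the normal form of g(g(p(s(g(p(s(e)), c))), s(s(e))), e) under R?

e

1. g(g(p(s(g(p(s(e)), c))), s(s(e))), e)  →  g(s(s(e)), e)   [R4 at 1]
2. g(s(s(e)), e)  →  e   [R6 at ε]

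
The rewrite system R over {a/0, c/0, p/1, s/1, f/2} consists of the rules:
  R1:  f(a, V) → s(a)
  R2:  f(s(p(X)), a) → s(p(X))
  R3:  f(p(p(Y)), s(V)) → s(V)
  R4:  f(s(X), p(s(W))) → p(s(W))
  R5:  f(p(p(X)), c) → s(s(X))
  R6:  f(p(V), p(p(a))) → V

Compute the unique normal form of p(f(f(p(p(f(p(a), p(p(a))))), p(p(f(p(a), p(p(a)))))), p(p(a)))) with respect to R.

1. p(f(f(p(p(f(p(a), p(p(a))))), p(p(f(p(a), p(p(a)))))), p(p(a))))  →  p(f(f(p(p(a)), p(p(f(p(a), p(p(a)))))), p(p(a))))   [R6 at 1.1.1.1.1]
2. p(f(f(p(p(a)), p(p(f(p(a), p(p(a)))))), p(p(a))))  →  p(f(f(p(p(a)), p(p(a))), p(p(a))))   [R6 at 1.1.2.1.1]
3. p(f(f(p(p(a)), p(p(a))), p(p(a))))  →  p(f(p(a), p(p(a))))   [R6 at 1.1]
4. p(f(p(a), p(p(a))))  →  p(a)   [R6 at 1]

p(a)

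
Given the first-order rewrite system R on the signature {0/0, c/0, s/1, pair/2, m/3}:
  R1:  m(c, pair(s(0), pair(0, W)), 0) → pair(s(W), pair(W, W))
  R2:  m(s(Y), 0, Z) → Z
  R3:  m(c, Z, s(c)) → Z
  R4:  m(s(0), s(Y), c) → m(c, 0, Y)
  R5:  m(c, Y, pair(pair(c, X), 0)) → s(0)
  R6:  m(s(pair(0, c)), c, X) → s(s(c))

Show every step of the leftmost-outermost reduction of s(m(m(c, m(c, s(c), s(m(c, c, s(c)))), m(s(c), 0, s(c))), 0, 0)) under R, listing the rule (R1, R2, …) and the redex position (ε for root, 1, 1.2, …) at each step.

s(0)

1. s(m(m(c, m(c, s(c), s(m(c, c, s(c)))), m(s(c), 0, s(c))), 0, 0))  →  s(m(m(c, m(c, s(c), s(c)), m(s(c), 0, s(c))), 0, 0))   [R3 at 1.1.2.3.1]
2. s(m(m(c, m(c, s(c), s(c)), m(s(c), 0, s(c))), 0, 0))  →  s(m(m(c, s(c), m(s(c), 0, s(c))), 0, 0))   [R3 at 1.1.2]
3. s(m(m(c, s(c), m(s(c), 0, s(c))), 0, 0))  →  s(m(m(c, s(c), s(c)), 0, 0))   [R2 at 1.1.3]
4. s(m(m(c, s(c), s(c)), 0, 0))  →  s(m(s(c), 0, 0))   [R3 at 1.1]
5. s(m(s(c), 0, 0))  →  s(0)   [R2 at 1]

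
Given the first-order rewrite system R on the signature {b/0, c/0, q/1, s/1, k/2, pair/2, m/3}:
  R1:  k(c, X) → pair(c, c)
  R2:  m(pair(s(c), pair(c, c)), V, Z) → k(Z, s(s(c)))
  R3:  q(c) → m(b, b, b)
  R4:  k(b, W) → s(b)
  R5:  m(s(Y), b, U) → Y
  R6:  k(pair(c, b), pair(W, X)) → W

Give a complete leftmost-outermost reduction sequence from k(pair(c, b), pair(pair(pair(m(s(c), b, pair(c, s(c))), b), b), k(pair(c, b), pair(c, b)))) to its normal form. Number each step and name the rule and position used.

pair(pair(c, b), b)

1. k(pair(c, b), pair(pair(pair(m(s(c), b, pair(c, s(c))), b), b), k(pair(c, b), pair(c, b))))  →  pair(pair(m(s(c), b, pair(c, s(c))), b), b)   [R6 at ε]
2. pair(pair(m(s(c), b, pair(c, s(c))), b), b)  →  pair(pair(c, b), b)   [R5 at 1.1]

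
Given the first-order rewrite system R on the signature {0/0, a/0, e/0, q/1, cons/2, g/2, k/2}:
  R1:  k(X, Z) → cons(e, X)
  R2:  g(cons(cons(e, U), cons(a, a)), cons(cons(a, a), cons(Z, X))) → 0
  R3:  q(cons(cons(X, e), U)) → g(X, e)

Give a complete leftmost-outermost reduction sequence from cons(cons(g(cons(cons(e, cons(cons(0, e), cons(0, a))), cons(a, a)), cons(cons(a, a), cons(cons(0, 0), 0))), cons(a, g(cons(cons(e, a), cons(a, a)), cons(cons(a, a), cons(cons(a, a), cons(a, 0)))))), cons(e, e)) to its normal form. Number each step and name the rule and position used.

cons(cons(0, cons(a, 0)), cons(e, e))

1. cons(cons(g(cons(cons(e, cons(cons(0, e), cons(0, a))), cons(a, a)), cons(cons(a, a), cons(cons(0, 0), 0))), cons(a, g(cons(cons(e, a), cons(a, a)), cons(cons(a, a), cons(cons(a, a), cons(a, 0)))))), cons(e, e))  →  cons(cons(0, cons(a, g(cons(cons(e, a), cons(a, a)), cons(cons(a, a), cons(cons(a, a), cons(a, 0)))))), cons(e, e))   [R2 at 1.1]
2. cons(cons(0, cons(a, g(cons(cons(e, a), cons(a, a)), cons(cons(a, a), cons(cons(a, a), cons(a, 0)))))), cons(e, e))  →  cons(cons(0, cons(a, 0)), cons(e, e))   [R2 at 1.2.2]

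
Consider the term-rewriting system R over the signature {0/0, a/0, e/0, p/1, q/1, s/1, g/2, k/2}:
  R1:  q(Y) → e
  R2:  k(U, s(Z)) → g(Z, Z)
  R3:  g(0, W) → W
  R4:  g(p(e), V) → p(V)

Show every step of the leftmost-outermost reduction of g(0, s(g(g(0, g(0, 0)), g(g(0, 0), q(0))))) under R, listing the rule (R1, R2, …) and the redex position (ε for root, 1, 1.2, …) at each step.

1. g(0, s(g(g(0, g(0, 0)), g(g(0, 0), q(0)))))  →  s(g(g(0, g(0, 0)), g(g(0, 0), q(0))))   [R3 at ε]
2. s(g(g(0, g(0, 0)), g(g(0, 0), q(0))))  →  s(g(g(0, 0), g(g(0, 0), q(0))))   [R3 at 1.1]
3. s(g(g(0, 0), g(g(0, 0), q(0))))  →  s(g(0, g(g(0, 0), q(0))))   [R3 at 1.1]
4. s(g(0, g(g(0, 0), q(0))))  →  s(g(g(0, 0), q(0)))   [R3 at 1]
5. s(g(g(0, 0), q(0)))  →  s(g(0, q(0)))   [R3 at 1.1]
6. s(g(0, q(0)))  →  s(q(0))   [R3 at 1]
7. s(q(0))  →  s(e)   [R1 at 1]

s(e)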